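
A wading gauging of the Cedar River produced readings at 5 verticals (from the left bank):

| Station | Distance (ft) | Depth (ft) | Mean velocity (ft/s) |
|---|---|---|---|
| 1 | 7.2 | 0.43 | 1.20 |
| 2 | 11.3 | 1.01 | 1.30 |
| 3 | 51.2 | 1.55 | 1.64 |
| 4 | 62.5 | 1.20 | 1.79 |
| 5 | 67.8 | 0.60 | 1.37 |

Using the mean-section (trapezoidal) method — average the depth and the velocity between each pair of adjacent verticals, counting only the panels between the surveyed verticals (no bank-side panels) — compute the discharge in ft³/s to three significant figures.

Panel 1-2: Δb = 4.1 ft, d̄ = (0.43+1.01)/2 = 0.72, v̄ = (1.20+1.30)/2 = 1.25 → q = 4.1×0.72×1.25 = 3.690 ft³/s
Panel 2-3: Δb = 39.9 ft, d̄ = (1.01+1.55)/2 = 1.28, v̄ = (1.30+1.64)/2 = 1.47 → q = 39.9×1.28×1.47 = 75.08 ft³/s
Panel 3-4: Δb = 11.3 ft, d̄ = (1.55+1.20)/2 = 1.375, v̄ = (1.64+1.79)/2 = 1.715 → q = 11.3×1.375×1.715 = 26.65 ft³/s
Panel 4-5: Δb = 5.3 ft, d̄ = (1.20+0.60)/2 = 0.9, v̄ = (1.79+1.37)/2 = 1.58 → q = 5.3×0.9×1.58 = 7.537 ft³/s
Q = Σ q = 112.9 ft³/s

113 ft³/s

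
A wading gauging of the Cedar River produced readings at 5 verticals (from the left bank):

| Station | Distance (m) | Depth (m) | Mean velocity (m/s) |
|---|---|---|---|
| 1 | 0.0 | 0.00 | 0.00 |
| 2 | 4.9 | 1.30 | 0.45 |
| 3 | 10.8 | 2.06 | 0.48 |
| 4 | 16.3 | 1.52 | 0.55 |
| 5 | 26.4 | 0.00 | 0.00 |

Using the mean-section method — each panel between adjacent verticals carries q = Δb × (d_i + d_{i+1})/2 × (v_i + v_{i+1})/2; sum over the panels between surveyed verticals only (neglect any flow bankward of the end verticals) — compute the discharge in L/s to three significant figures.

Panel 1-2: Δb = 4.9 m, d̄ = (0.00+1.30)/2 = 0.65, v̄ = (0.00+0.45)/2 = 0.225 → q = 4.9×0.65×0.225 = 0.7166 m³/s
Panel 2-3: Δb = 5.9 m, d̄ = (1.30+2.06)/2 = 1.68, v̄ = (0.45+0.48)/2 = 0.465 → q = 5.9×1.68×0.465 = 4.609 m³/s
Panel 3-4: Δb = 5.5 m, d̄ = (2.06+1.52)/2 = 1.79, v̄ = (0.48+0.55)/2 = 0.515 → q = 5.5×1.79×0.515 = 5.070 m³/s
Panel 4-5: Δb = 10.1 m, d̄ = (1.52+0.00)/2 = 0.76, v̄ = (0.55+0.00)/2 = 0.275 → q = 10.1×0.76×0.275 = 2.111 m³/s
Q = Σ q = 12.51 m³/s
= 12.51 × 1000 = 12510 L/s

12500 L/s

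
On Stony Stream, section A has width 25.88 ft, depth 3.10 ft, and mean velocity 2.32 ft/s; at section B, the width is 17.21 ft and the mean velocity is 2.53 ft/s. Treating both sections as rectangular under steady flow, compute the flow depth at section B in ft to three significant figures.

Q = A₁V₁ = (25.88×3.10) × 2.32 = 186.1 ft³/s
d₂ = Q/(b₂ V₂) = 186.1/(17.21×2.53) = 4.275 ft

4.27 ft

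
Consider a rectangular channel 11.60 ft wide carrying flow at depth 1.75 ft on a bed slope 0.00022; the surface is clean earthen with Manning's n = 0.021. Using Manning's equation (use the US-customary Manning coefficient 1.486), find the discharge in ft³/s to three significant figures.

26.0 ft³/s

A = b·y = 11.60 × 1.75 = 20.30 ft²
P = b + 2y = 11.60 + 2×1.75 = 15.10 ft
R = A/P = 20.30/15.10 = 1.344 ft
Q = (1.486/n)·A·R^(2/3)·S^(1/2) = (1.486/0.021) × 20.30 × 1.344^(2/3) × 0.00022^(1/2) = 25.95 ft³/s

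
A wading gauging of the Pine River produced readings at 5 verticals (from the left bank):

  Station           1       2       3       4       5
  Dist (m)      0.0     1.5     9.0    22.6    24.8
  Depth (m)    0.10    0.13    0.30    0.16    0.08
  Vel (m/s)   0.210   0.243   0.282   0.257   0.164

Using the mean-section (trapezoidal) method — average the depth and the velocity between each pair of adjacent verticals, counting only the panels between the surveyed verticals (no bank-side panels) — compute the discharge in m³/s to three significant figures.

Panel 1-2: Δb = 1.5 m, d̄ = (0.10+0.13)/2 = 0.115, v̄ = (0.210+0.243)/2 = 0.2265 → q = 1.5×0.115×0.2265 = 0.03907 m³/s
Panel 2-3: Δb = 7.5 m, d̄ = (0.13+0.30)/2 = 0.215, v̄ = (0.243+0.282)/2 = 0.2625 → q = 7.5×0.215×0.2625 = 0.4233 m³/s
Panel 3-4: Δb = 13.6 m, d̄ = (0.30+0.16)/2 = 0.23, v̄ = (0.282+0.257)/2 = 0.2695 → q = 13.6×0.23×0.2695 = 0.8430 m³/s
Panel 4-5: Δb = 2.2 m, d̄ = (0.16+0.08)/2 = 0.12, v̄ = (0.257+0.164)/2 = 0.2105 → q = 2.2×0.12×0.2105 = 0.05557 m³/s
Q = Σ q = 1.361 m³/s

1.36 m³/s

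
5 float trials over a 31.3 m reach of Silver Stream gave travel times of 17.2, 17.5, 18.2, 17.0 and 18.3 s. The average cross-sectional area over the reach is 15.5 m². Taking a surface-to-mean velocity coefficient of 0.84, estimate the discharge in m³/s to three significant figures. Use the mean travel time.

23.1 m³/s

t̄ = (17.2 + 17.5 + 18.2 + 17.0 + 18.3) / 5 = 17.64 s
v_surface = L / t̄ = 31.3 / 17.64 = 1.774 m/s
v_mean = 0.84 × 1.774 = 1.490 m/s
Q = A × v_mean = 15.5 × 1.490 = 23.10 m³/s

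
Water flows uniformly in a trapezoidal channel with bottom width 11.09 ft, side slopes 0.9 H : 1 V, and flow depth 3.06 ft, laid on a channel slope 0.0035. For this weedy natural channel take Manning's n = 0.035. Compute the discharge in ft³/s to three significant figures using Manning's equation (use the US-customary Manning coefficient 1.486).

180 ft³/s

A = (b + z·y)·y = (11.09 + 0.9×3.06)×3.06 = 42.36 ft²
P = b + 2y√(1+z²) = 11.09 + 2×3.06×√(1+0.9²) = 19.32 ft
R = A/P = 42.36/19.32 = 2.192 ft
Q = (1.486/n)·A·R^(2/3)·S^(1/2) = (1.486/0.035) × 42.36 × 2.192^(2/3) × 0.0035^(1/2) = 179.6 ft³/s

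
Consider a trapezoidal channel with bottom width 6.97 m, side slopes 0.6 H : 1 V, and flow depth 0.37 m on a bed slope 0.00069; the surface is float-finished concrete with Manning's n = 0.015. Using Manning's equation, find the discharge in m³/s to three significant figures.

2.27 m³/s

A = (b + z·y)·y = (6.97 + 0.6×0.37)×0.37 = 2.661 m²
P = b + 2y√(1+z²) = 6.97 + 2×0.37×√(1+0.6²) = 7.833 m
R = A/P = 2.661/7.833 = 0.3397 m
Q = (1/n)·A·R^(2/3)·S^(1/2) = (1/0.015) × 2.661 × 0.3397^(2/3) × 0.00069^(1/2) = 2.269 m³/s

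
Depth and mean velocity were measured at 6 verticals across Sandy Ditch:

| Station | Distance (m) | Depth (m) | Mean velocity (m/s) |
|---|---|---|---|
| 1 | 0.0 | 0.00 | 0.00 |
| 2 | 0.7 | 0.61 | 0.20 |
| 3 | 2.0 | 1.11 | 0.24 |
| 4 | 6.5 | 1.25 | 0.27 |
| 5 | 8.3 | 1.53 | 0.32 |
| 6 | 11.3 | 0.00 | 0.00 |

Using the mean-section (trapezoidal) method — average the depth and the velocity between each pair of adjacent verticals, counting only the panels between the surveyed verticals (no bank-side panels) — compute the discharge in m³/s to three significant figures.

Panel 1-2: Δb = 0.7 m, d̄ = (0.00+0.61)/2 = 0.305, v̄ = (0.00+0.20)/2 = 0.1 → q = 0.7×0.305×0.1 = 0.02135 m³/s
Panel 2-3: Δb = 1.3 m, d̄ = (0.61+1.11)/2 = 0.86, v̄ = (0.20+0.24)/2 = 0.22 → q = 1.3×0.86×0.22 = 0.2460 m³/s
Panel 3-4: Δb = 4.5 m, d̄ = (1.11+1.25)/2 = 1.18, v̄ = (0.24+0.27)/2 = 0.255 → q = 4.5×1.18×0.255 = 1.354 m³/s
Panel 4-5: Δb = 1.8 m, d̄ = (1.25+1.53)/2 = 1.39, v̄ = (0.27+0.32)/2 = 0.295 → q = 1.8×1.39×0.295 = 0.7381 m³/s
Panel 5-6: Δb = 3 m, d̄ = (1.53+0.00)/2 = 0.765, v̄ = (0.32+0.00)/2 = 0.16 → q = 3×0.765×0.16 = 0.3672 m³/s
Q = Σ q = 2.727 m³/s

2.73 m³/s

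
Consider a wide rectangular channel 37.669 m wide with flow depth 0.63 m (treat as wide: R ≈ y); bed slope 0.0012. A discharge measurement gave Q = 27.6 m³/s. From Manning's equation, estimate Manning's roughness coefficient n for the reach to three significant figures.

0.0219

A = b·y = 37.669 × 0.63 = 23.73 m²
Wide channel: R ≈ y = 0.63 m
n = (1/Q)·A·R^(2/3)·S^(1/2) = (1/27.6) × 23.73 × 0.7349 × 0.03464 = 0.02189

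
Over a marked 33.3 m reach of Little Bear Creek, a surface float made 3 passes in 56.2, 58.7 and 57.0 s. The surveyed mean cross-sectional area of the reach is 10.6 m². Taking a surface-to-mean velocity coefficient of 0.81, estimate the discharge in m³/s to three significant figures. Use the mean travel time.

4.99 m³/s

t̄ = (56.2 + 58.7 + 57.0) / 3 = 57.3 s
v_surface = L / t̄ = 33.3 / 57.3 = 0.5812 m/s
v_mean = 0.81 × 0.5812 = 0.4707 m/s
Q = A × v_mean = 10.6 × 0.4707 = 4.990 m³/s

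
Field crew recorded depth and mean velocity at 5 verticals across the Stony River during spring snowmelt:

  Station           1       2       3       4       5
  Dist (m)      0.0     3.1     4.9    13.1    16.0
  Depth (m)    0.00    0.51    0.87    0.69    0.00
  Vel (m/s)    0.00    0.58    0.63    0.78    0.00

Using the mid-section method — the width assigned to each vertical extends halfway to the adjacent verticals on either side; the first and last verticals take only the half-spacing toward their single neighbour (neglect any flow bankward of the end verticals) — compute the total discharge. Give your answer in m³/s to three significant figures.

6.45 m³/s

w_2 = (4.9 − 0.0)/2 = 2.45 m; q_2 = 0.58 × 0.51 × 2.45 = 0.7247 m³/s
w_3 = (13.1 − 3.1)/2 = 5 m; q_3 = 0.63 × 0.87 × 5 = 2.741 m³/s
w_4 = (16.0 − 4.9)/2 = 5.55 m; q_4 = 0.78 × 0.69 × 5.55 = 2.987 m³/s
Stations 1, 5 contribute zero (depth or velocity is 0).
Q = Σ qᵢ = 6.452 m³/s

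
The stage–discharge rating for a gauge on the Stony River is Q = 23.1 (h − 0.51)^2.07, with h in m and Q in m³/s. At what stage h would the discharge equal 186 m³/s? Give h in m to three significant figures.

3.25 m

h − h₀ = (Q/C)^(1/b) = (186/23.1)^(1/2.07) = 2.739 m
h = 0.51 + 2.739 = 3.249 m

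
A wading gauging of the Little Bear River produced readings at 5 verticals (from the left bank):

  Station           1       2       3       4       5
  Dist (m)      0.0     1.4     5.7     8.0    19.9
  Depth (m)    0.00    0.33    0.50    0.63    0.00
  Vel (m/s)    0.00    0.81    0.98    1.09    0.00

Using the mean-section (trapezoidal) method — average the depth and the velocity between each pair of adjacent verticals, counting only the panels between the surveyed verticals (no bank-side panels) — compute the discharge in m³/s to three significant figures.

Panel 1-2: Δb = 1.4 m, d̄ = (0.00+0.33)/2 = 0.165, v̄ = (0.00+0.81)/2 = 0.405 → q = 1.4×0.165×0.405 = 0.09356 m³/s
Panel 2-3: Δb = 4.3 m, d̄ = (0.33+0.50)/2 = 0.415, v̄ = (0.81+0.98)/2 = 0.895 → q = 4.3×0.415×0.895 = 1.597 m³/s
Panel 3-4: Δb = 2.3 m, d̄ = (0.50+0.63)/2 = 0.565, v̄ = (0.98+1.09)/2 = 1.035 → q = 2.3×0.565×1.035 = 1.345 m³/s
Panel 4-5: Δb = 11.9 m, d̄ = (0.63+0.00)/2 = 0.315, v̄ = (1.09+0.00)/2 = 0.545 → q = 11.9×0.315×0.545 = 2.043 m³/s
Q = Σ q = 5.079 m³/s

5.08 m³/s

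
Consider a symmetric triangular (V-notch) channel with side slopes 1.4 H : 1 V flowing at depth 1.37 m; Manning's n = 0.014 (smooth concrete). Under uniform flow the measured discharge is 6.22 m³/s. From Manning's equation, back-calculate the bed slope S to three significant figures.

0.00239

A = z·y² = 1.4×1.37² = 2.628 m²
P = 2y√(1+z²) = 2×1.37×√(1+1.4²) = 4.714 m
R = A/P = 2.628/4.714 = 0.5574 m
S = (Q·n / (1·A·R^(2/3)))² = (6.22×0.014 / (1×2.628×0.6773))² = 0.002394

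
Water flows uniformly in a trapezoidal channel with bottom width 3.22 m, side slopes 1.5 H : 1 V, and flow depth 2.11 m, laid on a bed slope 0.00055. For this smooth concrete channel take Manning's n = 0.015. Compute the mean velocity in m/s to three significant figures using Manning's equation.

A = (b + z·y)·y = (3.22 + 1.5×2.11)×2.11 = 13.47 m²
P = b + 2y√(1+z²) = 3.22 + 2×2.11×√(1+1.5²) = 10.83 m
R = A/P = 13.47/10.83 = 1.244 m
Q = (1/n)·A·R^(2/3)·S^(1/2) = (1/0.015) × 13.47 × 1.244^(2/3) × 0.00055^(1/2) = 24.37 m³/s
V = Q/A = 24.37/13.47 = 1.809 m/s

1.81 m/s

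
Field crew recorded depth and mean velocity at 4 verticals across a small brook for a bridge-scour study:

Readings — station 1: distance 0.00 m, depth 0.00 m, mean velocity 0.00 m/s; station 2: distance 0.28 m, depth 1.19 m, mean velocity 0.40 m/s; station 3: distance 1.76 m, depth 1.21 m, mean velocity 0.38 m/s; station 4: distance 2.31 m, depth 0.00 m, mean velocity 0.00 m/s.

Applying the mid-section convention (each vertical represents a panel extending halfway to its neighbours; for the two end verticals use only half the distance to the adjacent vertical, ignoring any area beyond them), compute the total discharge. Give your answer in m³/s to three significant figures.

0.886 m³/s

w_2 = (1.76 − 0.00)/2 = 0.88 m; q_2 = 0.40 × 1.19 × 0.88 = 0.4189 m³/s
w_3 = (2.31 − 0.28)/2 = 1.015 m; q_3 = 0.38 × 1.21 × 1.015 = 0.4667 m³/s
Stations 1, 4 contribute zero (depth or velocity is 0).
Q = Σ qᵢ = 0.8856 m³/s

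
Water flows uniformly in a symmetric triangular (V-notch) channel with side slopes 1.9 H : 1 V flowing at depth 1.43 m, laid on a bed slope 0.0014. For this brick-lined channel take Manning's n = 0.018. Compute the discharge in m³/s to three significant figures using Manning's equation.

A = z·y² = 1.9×1.43² = 3.885 m²
P = 2y√(1+z²) = 2×1.43×√(1+1.9²) = 6.141 m
R = A/P = 3.885/6.141 = 0.6327 m
Q = (1/n)·A·R^(2/3)·S^(1/2) = (1/0.018) × 3.885 × 0.6327^(2/3) × 0.0014^(1/2) = 5.952 m³/s

5.95 m³/s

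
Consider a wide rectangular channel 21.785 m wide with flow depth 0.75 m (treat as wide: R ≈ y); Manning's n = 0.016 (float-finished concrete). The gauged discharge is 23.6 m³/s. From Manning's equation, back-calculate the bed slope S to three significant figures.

A = b·y = 21.785 × 0.75 = 16.34 m²
Wide channel: R ≈ y = 0.75 m
S = (Q·n / (1·A·R^(2/3)))² = (23.6×0.016 / (1×16.34×0.8255))² = 0.0007838

0.000784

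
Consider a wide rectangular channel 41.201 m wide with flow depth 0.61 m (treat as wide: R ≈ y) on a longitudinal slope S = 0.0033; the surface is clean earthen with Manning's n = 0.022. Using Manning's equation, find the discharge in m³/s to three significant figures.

47.2 m³/s

A = b·y = 41.201 × 0.61 = 25.13 m²
Wide channel: R ≈ y = 0.61 m
Q = (1/n)·A·R^(2/3)·S^(1/2) = (1/0.022) × 25.13 × 0.6100^(2/3) × 0.0033^(1/2) = 47.20 m³/s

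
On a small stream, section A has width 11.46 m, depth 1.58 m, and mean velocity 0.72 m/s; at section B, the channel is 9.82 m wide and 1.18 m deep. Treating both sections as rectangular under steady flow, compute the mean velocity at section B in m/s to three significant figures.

1.13 m/s

Q = A₁V₁ = (11.46×1.58) × 0.72 = 13.04 m³/s
A₂ = 9.82 × 1.18 = 11.59 m²
V₂ = Q/A₂ = 13.04/11.59 = 1.125 m/s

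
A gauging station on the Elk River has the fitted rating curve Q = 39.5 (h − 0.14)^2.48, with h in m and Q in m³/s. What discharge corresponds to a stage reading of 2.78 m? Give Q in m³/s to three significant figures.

Q = 39.5 × (2.78 − 0.14)^2.48 = 39.5 × 2.64^2.48 = 438.7 m³/s

439 m³/s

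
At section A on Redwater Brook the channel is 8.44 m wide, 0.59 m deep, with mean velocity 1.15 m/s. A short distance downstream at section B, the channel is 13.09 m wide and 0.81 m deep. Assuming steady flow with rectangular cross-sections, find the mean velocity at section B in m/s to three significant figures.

Q = A₁V₁ = (8.44×0.59) × 1.15 = 5.727 m³/s
A₂ = 13.09 × 0.81 = 10.60 m²
V₂ = Q/A₂ = 5.727/10.60 = 0.5401 m/s

0.540 m/s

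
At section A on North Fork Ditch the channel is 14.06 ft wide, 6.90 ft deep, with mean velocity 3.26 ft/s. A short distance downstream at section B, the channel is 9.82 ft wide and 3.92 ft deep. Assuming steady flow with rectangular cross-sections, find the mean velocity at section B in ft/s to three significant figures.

Q = A₁V₁ = (14.06×6.90) × 3.26 = 316.3 ft³/s
A₂ = 9.82 × 3.92 = 38.49 ft²
V₂ = Q/A₂ = 316.3/38.49 = 8.216 ft/s

8.22 ft/s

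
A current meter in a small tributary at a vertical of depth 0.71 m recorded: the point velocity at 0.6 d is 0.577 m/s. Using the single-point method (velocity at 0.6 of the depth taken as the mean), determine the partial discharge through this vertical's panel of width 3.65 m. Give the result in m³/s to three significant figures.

v̄ = v₀.₆ = 0.577 m/s
q = v̄ × d × w = 0.5770 × 0.71 × 3.65 = 1.495 m³/s

1.50 m³/s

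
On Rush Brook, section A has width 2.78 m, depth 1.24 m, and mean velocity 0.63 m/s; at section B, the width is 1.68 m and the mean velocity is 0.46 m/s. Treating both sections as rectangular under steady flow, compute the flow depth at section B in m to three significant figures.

Q = A₁V₁ = (2.78×1.24) × 0.63 = 2.172 m³/s
d₂ = Q/(b₂ V₂) = 2.172/(1.68×0.46) = 2.810 m

2.81 m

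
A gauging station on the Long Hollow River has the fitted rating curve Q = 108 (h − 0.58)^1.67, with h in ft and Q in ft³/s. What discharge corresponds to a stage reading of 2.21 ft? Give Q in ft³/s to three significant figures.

Q = 108 × (2.21 − 0.58)^1.67 = 108 × 1.63^1.67 = 244.2 ft³/s

244 ft³/s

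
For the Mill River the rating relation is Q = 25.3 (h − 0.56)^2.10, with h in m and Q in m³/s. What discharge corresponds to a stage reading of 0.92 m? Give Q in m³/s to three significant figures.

Q = 25.3 × (0.92 − 0.56)^2.10 = 25.3 × 0.36^2.10 = 2.960 m³/s

2.96 m³/s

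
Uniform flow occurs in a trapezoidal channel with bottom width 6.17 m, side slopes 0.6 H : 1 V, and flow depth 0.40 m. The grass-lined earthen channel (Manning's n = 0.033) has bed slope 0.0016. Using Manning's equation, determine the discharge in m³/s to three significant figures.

1.58 m³/s

A = (b + z·y)·y = (6.17 + 0.6×0.40)×0.40 = 2.564 m²
P = b + 2y√(1+z²) = 6.17 + 2×0.40×√(1+0.6²) = 7.103 m
R = A/P = 2.564/7.103 = 0.3610 m
Q = (1/n)·A·R^(2/3)·S^(1/2) = (1/0.033) × 2.564 × 0.3610^(2/3) × 0.0016^(1/2) = 1.576 m³/s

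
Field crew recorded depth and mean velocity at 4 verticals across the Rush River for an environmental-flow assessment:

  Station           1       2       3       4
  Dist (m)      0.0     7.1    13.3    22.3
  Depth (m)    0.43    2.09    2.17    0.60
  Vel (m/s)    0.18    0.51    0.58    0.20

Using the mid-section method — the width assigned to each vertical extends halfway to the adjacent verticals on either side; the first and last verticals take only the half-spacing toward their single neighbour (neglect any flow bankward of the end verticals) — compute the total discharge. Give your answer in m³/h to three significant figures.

62900 m³/h

w_1 = (7.1 − 0.0)/2 = 3.55 m; q_1 = 0.18 × 0.43 × 3.55 = 0.2748 m³/s
w_2 = (13.3 − 0.0)/2 = 6.65 m; q_2 = 0.51 × 2.09 × 6.65 = 7.088 m³/s
w_3 = (22.3 − 7.1)/2 = 7.6 m; q_3 = 0.58 × 2.17 × 7.6 = 9.565 m³/s
w_4 = (22.3 − 13.3)/2 = 4.5 m; q_4 = 0.20 × 0.60 × 4.5 = 0.5400 m³/s
Q = Σ qᵢ = 17.47 m³/s
= 17.47 × 3600 = 62890 m³/h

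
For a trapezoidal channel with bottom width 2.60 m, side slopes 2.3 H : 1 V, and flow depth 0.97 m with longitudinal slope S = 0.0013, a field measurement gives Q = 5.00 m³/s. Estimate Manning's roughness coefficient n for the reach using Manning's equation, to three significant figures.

0.0248

A = (b + z·y)·y = (2.60 + 2.3×0.97)×0.97 = 4.686 m²
P = b + 2y√(1+z²) = 2.60 + 2×0.97×√(1+2.3²) = 7.465 m
R = A/P = 4.686/7.465 = 0.6277 m
n = (1/Q)·A·R^(2/3)·S^(1/2) = (1/5.00) × 4.686 × 0.7331 × 0.03606 = 0.02477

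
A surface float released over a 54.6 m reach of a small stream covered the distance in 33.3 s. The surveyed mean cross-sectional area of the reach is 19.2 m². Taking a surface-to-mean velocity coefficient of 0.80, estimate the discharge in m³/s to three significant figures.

25.2 m³/s

v_surface = L / t̄ = 54.6 / 33.3 = 1.640 m/s
v_mean = 0.80 × 1.640 = 1.312 m/s
Q = A × v_mean = 19.2 × 1.312 = 25.18 m³/s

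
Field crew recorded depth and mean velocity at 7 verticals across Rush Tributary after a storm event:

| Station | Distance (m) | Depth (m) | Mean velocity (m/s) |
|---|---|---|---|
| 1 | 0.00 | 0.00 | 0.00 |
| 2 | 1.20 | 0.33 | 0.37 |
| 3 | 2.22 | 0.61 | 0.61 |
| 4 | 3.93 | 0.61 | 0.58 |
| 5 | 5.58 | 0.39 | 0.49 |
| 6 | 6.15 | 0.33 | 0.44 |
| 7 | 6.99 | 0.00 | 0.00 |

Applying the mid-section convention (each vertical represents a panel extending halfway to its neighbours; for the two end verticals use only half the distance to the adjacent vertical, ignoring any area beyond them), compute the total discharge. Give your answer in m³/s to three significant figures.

1.55 m³/s

w_2 = (2.22 − 0.00)/2 = 1.11 m; q_2 = 0.37 × 0.33 × 1.11 = 0.1355 m³/s
w_3 = (3.93 − 1.20)/2 = 1.365 m; q_3 = 0.61 × 0.61 × 1.365 = 0.5079 m³/s
w_4 = (5.58 − 2.22)/2 = 1.68 m; q_4 = 0.58 × 0.61 × 1.68 = 0.5944 m³/s
w_5 = (6.15 − 3.93)/2 = 1.11 m; q_5 = 0.49 × 0.39 × 1.11 = 0.2121 m³/s
w_6 = (6.99 − 5.58)/2 = 0.705 m; q_6 = 0.44 × 0.33 × 0.705 = 0.1024 m³/s
Stations 1, 7 contribute zero (depth or velocity is 0).
Q = Σ qᵢ = 1.552 m³/s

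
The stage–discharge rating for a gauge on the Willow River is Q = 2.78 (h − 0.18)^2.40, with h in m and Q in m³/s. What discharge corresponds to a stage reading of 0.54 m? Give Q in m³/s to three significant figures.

0.239 m³/s

Q = 2.78 × (0.54 − 0.18)^2.40 = 2.78 × 0.36^2.40 = 0.2394 m³/s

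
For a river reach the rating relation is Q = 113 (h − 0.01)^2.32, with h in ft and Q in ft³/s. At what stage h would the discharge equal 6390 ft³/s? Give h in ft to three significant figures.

h − h₀ = (Q/C)^(1/b) = (6390/113)^(1/2.32) = 5.693 ft
h = 0.01 + 5.693 = 5.703 ft

5.70 ft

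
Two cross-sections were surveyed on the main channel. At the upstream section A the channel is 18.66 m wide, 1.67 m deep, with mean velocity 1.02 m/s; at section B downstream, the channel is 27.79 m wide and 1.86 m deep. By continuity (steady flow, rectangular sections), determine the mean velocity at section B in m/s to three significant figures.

0.615 m/s

Q = A₁V₁ = (18.66×1.67) × 1.02 = 31.79 m³/s
A₂ = 27.79 × 1.86 = 51.69 m²
V₂ = Q/A₂ = 31.79/51.69 = 0.6149 m/s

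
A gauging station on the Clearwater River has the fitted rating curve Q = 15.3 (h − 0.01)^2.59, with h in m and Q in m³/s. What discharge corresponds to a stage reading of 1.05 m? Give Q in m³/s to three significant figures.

16.9 m³/s

Q = 15.3 × (1.05 − 0.01)^2.59 = 15.3 × 1.04^2.59 = 16.94 m³/s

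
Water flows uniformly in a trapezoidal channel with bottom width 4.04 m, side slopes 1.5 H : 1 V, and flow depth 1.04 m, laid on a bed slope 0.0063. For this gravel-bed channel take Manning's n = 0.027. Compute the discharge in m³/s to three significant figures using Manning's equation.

A = (b + z·y)·y = (4.04 + 1.5×1.04)×1.04 = 5.824 m²
P = b + 2y√(1+z²) = 4.04 + 2×1.04×√(1+1.5²) = 7.790 m
R = A/P = 5.824/7.790 = 0.7476 m
Q = (1/n)·A·R^(2/3)·S^(1/2) = (1/0.027) × 5.824 × 0.7476^(2/3) × 0.0063^(1/2) = 14.10 m³/s

14.1 m³/s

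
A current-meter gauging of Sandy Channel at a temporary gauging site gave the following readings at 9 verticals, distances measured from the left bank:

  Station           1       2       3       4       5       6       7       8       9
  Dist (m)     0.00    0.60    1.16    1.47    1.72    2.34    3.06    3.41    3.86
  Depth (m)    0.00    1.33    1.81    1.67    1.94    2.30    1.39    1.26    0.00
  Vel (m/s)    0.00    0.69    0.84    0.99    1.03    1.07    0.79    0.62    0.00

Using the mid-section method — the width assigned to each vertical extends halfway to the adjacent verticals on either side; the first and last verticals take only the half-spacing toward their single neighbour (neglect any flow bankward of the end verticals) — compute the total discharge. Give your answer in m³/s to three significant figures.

5.07 m³/s

w_2 = (1.16 − 0.00)/2 = 0.58 m; q_2 = 0.69 × 1.33 × 0.58 = 0.5323 m³/s
w_3 = (1.47 − 0.60)/2 = 0.435 m; q_3 = 0.84 × 1.81 × 0.435 = 0.6614 m³/s
w_4 = (1.72 − 1.16)/2 = 0.28 m; q_4 = 0.99 × 1.67 × 0.28 = 0.4629 m³/s
w_5 = (2.34 − 1.47)/2 = 0.435 m; q_5 = 1.03 × 1.94 × 0.435 = 0.8692 m³/s
w_6 = (3.06 − 1.72)/2 = 0.67 m; q_6 = 1.07 × 2.30 × 0.67 = 1.649 m³/s
w_7 = (3.41 − 2.34)/2 = 0.535 m; q_7 = 0.79 × 1.39 × 0.535 = 0.5875 m³/s
w_8 = (3.86 − 3.06)/2 = 0.4 m; q_8 = 0.62 × 1.26 × 0.4 = 0.3125 m³/s
Stations 1, 9 contribute zero (depth or velocity is 0).
Q = Σ qᵢ = 5.075 m³/s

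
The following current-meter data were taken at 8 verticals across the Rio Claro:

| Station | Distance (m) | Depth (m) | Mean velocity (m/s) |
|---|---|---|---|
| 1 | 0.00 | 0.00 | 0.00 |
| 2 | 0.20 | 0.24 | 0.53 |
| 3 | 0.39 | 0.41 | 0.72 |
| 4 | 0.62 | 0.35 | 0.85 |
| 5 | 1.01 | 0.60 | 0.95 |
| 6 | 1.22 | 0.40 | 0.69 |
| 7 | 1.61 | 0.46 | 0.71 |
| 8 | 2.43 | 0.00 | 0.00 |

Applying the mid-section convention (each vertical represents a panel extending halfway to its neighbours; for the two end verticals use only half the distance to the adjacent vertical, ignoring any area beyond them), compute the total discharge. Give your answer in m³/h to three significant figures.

w_2 = (0.39 − 0.00)/2 = 0.195 m; q_2 = 0.53 × 0.24 × 0.195 = 0.02480 m³/s
w_3 = (0.62 − 0.20)/2 = 0.21 m; q_3 = 0.72 × 0.41 × 0.21 = 0.06199 m³/s
w_4 = (1.01 − 0.39)/2 = 0.31 m; q_4 = 0.85 × 0.35 × 0.31 = 0.09223 m³/s
w_5 = (1.22 − 0.62)/2 = 0.3 m; q_5 = 0.95 × 0.60 × 0.3 = 0.1710 m³/s
w_6 = (1.61 − 1.01)/2 = 0.3 m; q_6 = 0.69 × 0.40 × 0.3 = 0.08280 m³/s
w_7 = (2.43 − 1.22)/2 = 0.605 m; q_7 = 0.71 × 0.46 × 0.605 = 0.1976 m³/s
Stations 1, 8 contribute zero (depth or velocity is 0).
Q = Σ qᵢ = 0.6304 m³/s
= 0.6304 × 3600 = 2269 m³/h

2270 m³/h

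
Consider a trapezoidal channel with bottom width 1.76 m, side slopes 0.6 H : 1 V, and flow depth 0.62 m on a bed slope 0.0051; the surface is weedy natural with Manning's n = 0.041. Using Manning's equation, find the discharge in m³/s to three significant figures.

1.28 m³/s

A = (b + z·y)·y = (1.76 + 0.6×0.62)×0.62 = 1.322 m²
P = b + 2y√(1+z²) = 1.76 + 2×0.62×√(1+0.6²) = 3.206 m
R = A/P = 1.322/3.206 = 0.4123 m
Q = (1/n)·A·R^(2/3)·S^(1/2) = (1/0.041) × 1.322 × 0.4123^(2/3) × 0.0051^(1/2) = 1.275 m³/s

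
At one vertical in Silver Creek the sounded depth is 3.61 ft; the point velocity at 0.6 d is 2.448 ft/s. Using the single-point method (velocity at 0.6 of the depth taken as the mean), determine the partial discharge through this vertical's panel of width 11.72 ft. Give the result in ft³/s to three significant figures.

v̄ = v₀.₆ = 2.448 ft/s
q = v̄ × d × w = 2.448 × 3.61 × 11.72 = 103.6 ft³/s

104 ft³/s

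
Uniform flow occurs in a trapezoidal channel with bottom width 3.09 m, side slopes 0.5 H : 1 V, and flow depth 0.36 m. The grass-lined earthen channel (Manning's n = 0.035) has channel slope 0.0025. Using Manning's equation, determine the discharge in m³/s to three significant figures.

0.757 m³/s

A = (b + z·y)·y = (3.09 + 0.5×0.36)×0.36 = 1.177 m²
P = b + 2y√(1+z²) = 3.09 + 2×0.36×√(1+0.5²) = 3.895 m
R = A/P = 1.177/3.895 = 0.3022 m
Q = (1/n)·A·R^(2/3)·S^(1/2) = (1/0.035) × 1.177 × 0.3022^(2/3) × 0.0025^(1/2) = 0.7574 m³/s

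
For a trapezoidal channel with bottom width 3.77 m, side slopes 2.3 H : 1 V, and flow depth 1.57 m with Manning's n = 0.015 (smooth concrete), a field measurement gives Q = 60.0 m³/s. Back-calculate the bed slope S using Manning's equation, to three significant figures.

0.00607

A = (b + z·y)·y = (3.77 + 2.3×1.57)×1.57 = 11.59 m²
P = b + 2y√(1+z²) = 3.77 + 2×1.57×√(1+2.3²) = 11.65 m
R = A/P = 11.59/11.65 = 0.9951 m
S = (Q·n / (1·A·R^(2/3)))² = (60.0×0.015 / (1×11.59×0.9967))² = 0.006071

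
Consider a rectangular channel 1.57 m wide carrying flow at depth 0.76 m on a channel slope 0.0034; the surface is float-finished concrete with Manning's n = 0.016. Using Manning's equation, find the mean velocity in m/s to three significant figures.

A = b·y = 1.57 × 0.76 = 1.193 m²
P = b + 2y = 1.57 + 2×0.76 = 3.090 m
R = A/P = 1.193/3.090 = 0.3861 m
Q = (1/n)·A·R^(2/3)·S^(1/2) = (1/0.016) × 1.193 × 0.3861^(2/3) × 0.0034^(1/2) = 2.306 m³/s
V = Q/A = 2.306/1.193 = 1.933 m/s

1.93 m/s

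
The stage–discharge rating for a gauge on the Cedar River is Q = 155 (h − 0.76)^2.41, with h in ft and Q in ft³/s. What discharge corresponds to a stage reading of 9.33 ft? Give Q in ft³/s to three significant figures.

27500 ft³/s

Q = 155 × (9.33 − 0.76)^2.41 = 155 × 8.57^2.41 = 27470 ft³/s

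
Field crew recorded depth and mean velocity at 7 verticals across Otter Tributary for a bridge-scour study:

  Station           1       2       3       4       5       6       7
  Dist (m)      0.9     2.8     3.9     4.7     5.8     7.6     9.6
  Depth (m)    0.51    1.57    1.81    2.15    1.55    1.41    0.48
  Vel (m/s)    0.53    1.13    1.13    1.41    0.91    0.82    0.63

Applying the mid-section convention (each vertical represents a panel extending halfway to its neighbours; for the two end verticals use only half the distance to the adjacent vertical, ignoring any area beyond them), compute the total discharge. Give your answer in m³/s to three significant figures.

12.3 m³/s

w_1 = (2.8 − 0.9)/2 = 0.95 m; q_1 = 0.53 × 0.51 × 0.95 = 0.2568 m³/s
w_2 = (3.9 − 0.9)/2 = 1.5 m; q_2 = 1.13 × 1.57 × 1.5 = 2.661 m³/s
w_3 = (4.7 − 2.8)/2 = 0.95 m; q_3 = 1.13 × 1.81 × 0.95 = 1.943 m³/s
w_4 = (5.8 − 3.9)/2 = 0.95 m; q_4 = 1.41 × 2.15 × 0.95 = 2.880 m³/s
w_5 = (7.6 − 4.7)/2 = 1.45 m; q_5 = 0.91 × 1.55 × 1.45 = 2.045 m³/s
w_6 = (9.6 − 5.8)/2 = 1.9 m; q_6 = 0.82 × 1.41 × 1.9 = 2.197 m³/s
w_7 = (9.6 − 7.6)/2 = 1 m; q_7 = 0.63 × 0.48 × 1 = 0.3024 m³/s
Q = Σ qᵢ = 12.29 m³/s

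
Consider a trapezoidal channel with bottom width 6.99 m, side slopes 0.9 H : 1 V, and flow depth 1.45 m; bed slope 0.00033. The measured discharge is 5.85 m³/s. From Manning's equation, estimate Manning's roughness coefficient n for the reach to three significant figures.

0.0399

A = (b + z·y)·y = (6.99 + 0.9×1.45)×1.45 = 12.03 m²
P = b + 2y√(1+z²) = 6.99 + 2×1.45×√(1+0.9²) = 10.89 m
R = A/P = 12.03/10.89 = 1.104 m
n = (1/Q)·A·R^(2/3)·S^(1/2) = (1/5.85) × 12.03 × 1.068 × 0.01817 = 0.03990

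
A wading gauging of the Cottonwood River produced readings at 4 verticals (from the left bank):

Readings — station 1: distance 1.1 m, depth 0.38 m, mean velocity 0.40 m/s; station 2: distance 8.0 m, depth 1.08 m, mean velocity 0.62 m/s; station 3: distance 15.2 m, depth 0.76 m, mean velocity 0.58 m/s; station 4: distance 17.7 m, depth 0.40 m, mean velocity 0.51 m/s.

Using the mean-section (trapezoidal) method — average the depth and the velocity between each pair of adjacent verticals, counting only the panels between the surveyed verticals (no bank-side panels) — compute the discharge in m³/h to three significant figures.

Panel 1-2: Δb = 6.9 m, d̄ = (0.38+1.08)/2 = 0.73, v̄ = (0.40+0.62)/2 = 0.51 → q = 6.9×0.73×0.51 = 2.569 m³/s
Panel 2-3: Δb = 7.2 m, d̄ = (1.08+0.76)/2 = 0.92, v̄ = (0.62+0.58)/2 = 0.6 → q = 7.2×0.92×0.6 = 3.974 m³/s
Panel 3-4: Δb = 2.5 m, d̄ = (0.76+0.40)/2 = 0.58, v̄ = (0.58+0.51)/2 = 0.545 → q = 2.5×0.58×0.545 = 0.7903 m³/s
Q = Σ q = 7.334 m³/s
= 7.334 × 3600 = 26400 m³/h

26400 m³/h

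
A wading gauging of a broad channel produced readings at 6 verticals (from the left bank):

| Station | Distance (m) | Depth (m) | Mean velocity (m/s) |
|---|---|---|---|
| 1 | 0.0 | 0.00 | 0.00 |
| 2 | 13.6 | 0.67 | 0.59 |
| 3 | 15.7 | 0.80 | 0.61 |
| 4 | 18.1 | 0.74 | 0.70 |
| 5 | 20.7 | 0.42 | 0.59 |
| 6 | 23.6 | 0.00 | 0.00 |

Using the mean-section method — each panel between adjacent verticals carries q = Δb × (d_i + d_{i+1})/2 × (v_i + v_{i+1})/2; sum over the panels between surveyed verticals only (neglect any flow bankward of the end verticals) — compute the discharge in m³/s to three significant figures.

4.63 m³/s

Panel 1-2: Δb = 13.6 m, d̄ = (0.00+0.67)/2 = 0.335, v̄ = (0.00+0.59)/2 = 0.295 → q = 13.6×0.335×0.295 = 1.344 m³/s
Panel 2-3: Δb = 2.1 m, d̄ = (0.67+0.80)/2 = 0.735, v̄ = (0.59+0.61)/2 = 0.6 → q = 2.1×0.735×0.6 = 0.9261 m³/s
Panel 3-4: Δb = 2.4 m, d̄ = (0.80+0.74)/2 = 0.77, v̄ = (0.61+0.70)/2 = 0.655 → q = 2.4×0.77×0.655 = 1.210 m³/s
Panel 4-5: Δb = 2.6 m, d̄ = (0.74+0.42)/2 = 0.58, v̄ = (0.70+0.59)/2 = 0.645 → q = 2.6×0.58×0.645 = 0.9727 m³/s
Panel 5-6: Δb = 2.9 m, d̄ = (0.42+0.00)/2 = 0.21, v̄ = (0.59+0.00)/2 = 0.295 → q = 2.9×0.21×0.295 = 0.1797 m³/s
Q = Σ q = 4.633 m³/s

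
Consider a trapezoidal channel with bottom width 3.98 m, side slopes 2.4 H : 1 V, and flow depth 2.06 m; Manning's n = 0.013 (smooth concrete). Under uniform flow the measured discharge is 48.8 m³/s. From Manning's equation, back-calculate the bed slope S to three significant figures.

0.000883

A = (b + z·y)·y = (3.98 + 2.4×2.06)×2.06 = 18.38 m²
P = b + 2y√(1+z²) = 3.98 + 2×2.06×√(1+2.4²) = 14.69 m
R = A/P = 18.38/14.69 = 1.251 m
S = (Q·n / (1·A·R^(2/3)))² = (48.8×0.013 / (1×18.38×1.161))² = 0.0008832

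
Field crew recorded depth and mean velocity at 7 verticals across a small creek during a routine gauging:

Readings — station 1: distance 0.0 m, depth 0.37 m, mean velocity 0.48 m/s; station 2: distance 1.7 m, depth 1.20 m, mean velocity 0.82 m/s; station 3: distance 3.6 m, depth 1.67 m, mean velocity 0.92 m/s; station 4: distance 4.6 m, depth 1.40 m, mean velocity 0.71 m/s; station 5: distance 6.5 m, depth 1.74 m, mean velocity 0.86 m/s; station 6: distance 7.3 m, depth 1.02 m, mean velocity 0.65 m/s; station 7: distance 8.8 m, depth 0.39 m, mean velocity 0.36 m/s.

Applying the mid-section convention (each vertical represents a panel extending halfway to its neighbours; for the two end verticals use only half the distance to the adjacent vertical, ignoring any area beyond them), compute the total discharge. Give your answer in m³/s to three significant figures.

w_1 = (1.7 − 0.0)/2 = 0.85 m; q_1 = 0.48 × 0.37 × 0.85 = 0.1510 m³/s
w_2 = (3.6 − 0.0)/2 = 1.8 m; q_2 = 0.82 × 1.20 × 1.8 = 1.771 m³/s
w_3 = (4.6 − 1.7)/2 = 1.45 m; q_3 = 0.92 × 1.67 × 1.45 = 2.228 m³/s
w_4 = (6.5 − 3.6)/2 = 1.45 m; q_4 = 0.71 × 1.40 × 1.45 = 1.441 m³/s
w_5 = (7.3 − 4.6)/2 = 1.35 m; q_5 = 0.86 × 1.74 × 1.35 = 2.020 m³/s
w_6 = (8.8 − 6.5)/2 = 1.15 m; q_6 = 0.65 × 1.02 × 1.15 = 0.7625 m³/s
w_7 = (8.8 − 7.3)/2 = 0.75 m; q_7 = 0.36 × 0.39 × 0.75 = 0.1053 m³/s
Q = Σ qᵢ = 8.479 m³/s

8.48 m³/s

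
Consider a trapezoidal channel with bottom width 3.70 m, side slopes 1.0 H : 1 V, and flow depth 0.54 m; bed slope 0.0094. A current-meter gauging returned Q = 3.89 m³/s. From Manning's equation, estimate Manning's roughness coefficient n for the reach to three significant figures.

A = (b + z·y)·y = (3.70 + 1.0×0.54)×0.54 = 2.290 m²
P = b + 2y√(1+z²) = 3.70 + 2×0.54×√(1+1.0²) = 5.227 m
R = A/P = 2.290/5.227 = 0.4380 m
n = (1/Q)·A·R^(2/3)·S^(1/2) = (1/3.89) × 2.290 × 0.5767 × 0.09695 = 0.03291

0.0329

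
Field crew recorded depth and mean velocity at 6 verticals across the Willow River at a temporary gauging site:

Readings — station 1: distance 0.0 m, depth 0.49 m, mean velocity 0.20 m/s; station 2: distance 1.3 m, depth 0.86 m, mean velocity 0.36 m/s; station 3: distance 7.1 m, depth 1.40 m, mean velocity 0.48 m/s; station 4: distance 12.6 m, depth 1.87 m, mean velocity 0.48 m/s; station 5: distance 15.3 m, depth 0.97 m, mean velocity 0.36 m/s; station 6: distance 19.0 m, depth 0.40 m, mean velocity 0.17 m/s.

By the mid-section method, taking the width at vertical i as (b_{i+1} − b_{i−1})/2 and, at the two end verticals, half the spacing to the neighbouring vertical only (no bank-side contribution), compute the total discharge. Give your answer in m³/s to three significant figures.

w_1 = (1.3 − 0.0)/2 = 0.65 m; q_1 = 0.20 × 0.49 × 0.65 = 0.06370 m³/s
w_2 = (7.1 − 0.0)/2 = 3.55 m; q_2 = 0.36 × 0.86 × 3.55 = 1.099 m³/s
w_3 = (12.6 − 1.3)/2 = 5.65 m; q_3 = 0.48 × 1.40 × 5.65 = 3.797 m³/s
w_4 = (15.3 − 7.1)/2 = 4.1 m; q_4 = 0.48 × 1.87 × 4.1 = 3.680 m³/s
w_5 = (19.0 − 12.6)/2 = 3.2 m; q_5 = 0.36 × 0.97 × 3.2 = 1.117 m³/s
w_6 = (19.0 − 15.3)/2 = 1.85 m; q_6 = 0.17 × 0.40 × 1.85 = 0.1258 m³/s
Q = Σ qᵢ = 9.883 m³/s

9.88 m³/s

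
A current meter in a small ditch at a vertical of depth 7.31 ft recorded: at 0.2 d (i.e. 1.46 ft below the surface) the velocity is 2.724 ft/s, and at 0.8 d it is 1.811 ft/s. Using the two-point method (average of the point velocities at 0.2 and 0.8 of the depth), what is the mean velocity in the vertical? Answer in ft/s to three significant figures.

v̄ = (2.724 + 1.811) / 2 = 2.268 ft/s

2.27 ft/s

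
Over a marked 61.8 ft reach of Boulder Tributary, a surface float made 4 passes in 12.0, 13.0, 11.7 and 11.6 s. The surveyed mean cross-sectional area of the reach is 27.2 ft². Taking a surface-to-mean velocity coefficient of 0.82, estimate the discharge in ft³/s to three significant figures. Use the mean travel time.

114 ft³/s

t̄ = (12.0 + 13.0 + 11.7 + 11.6) / 4 = 12.075 s
v_surface = L / t̄ = 61.8 / 12.075 = 5.118 ft/s
v_mean = 0.82 × 5.118 = 4.197 ft/s
Q = A × v_mean = 27.2 × 4.197 = 114.2 ft³/s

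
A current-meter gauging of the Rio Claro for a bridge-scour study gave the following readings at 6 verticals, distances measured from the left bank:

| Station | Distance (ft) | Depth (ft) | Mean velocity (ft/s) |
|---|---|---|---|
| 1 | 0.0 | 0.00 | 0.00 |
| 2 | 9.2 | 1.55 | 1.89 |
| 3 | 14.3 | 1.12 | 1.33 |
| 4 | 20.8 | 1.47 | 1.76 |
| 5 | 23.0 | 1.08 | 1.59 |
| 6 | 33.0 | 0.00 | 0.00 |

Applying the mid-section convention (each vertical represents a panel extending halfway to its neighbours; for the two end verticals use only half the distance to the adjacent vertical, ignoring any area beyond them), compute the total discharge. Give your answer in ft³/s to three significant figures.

51.3 ft³/s

w_2 = (14.3 − 0.0)/2 = 7.15 ft; q_2 = 1.89 × 1.55 × 7.15 = 20.95 ft³/s
w_3 = (20.8 − 9.2)/2 = 5.8 ft; q_3 = 1.33 × 1.12 × 5.8 = 8.640 ft³/s
w_4 = (23.0 − 14.3)/2 = 4.35 ft; q_4 = 1.76 × 1.47 × 4.35 = 11.25 ft³/s
w_5 = (33.0 − 20.8)/2 = 6.1 ft; q_5 = 1.59 × 1.08 × 6.1 = 10.47 ft³/s
Stations 1, 6 contribute zero (depth or velocity is 0).
Q = Σ qᵢ = 51.31 ft³/s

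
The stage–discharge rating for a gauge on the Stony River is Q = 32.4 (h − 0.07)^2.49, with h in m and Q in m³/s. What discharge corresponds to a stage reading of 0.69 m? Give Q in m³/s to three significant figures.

9.85 m³/s

Q = 32.4 × (0.69 − 0.07)^2.49 = 32.4 × 0.62^2.49 = 9.854 m³/s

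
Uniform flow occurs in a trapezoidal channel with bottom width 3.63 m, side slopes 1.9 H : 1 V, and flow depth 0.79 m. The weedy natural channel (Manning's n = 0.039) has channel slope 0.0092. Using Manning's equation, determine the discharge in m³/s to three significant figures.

6.91 m³/s

A = (b + z·y)·y = (3.63 + 1.9×0.79)×0.79 = 4.053 m²
P = b + 2y√(1+z²) = 3.63 + 2×0.79×√(1+1.9²) = 7.022 m
R = A/P = 4.053/7.022 = 0.5772 m
Q = (1/n)·A·R^(2/3)·S^(1/2) = (1/0.039) × 4.053 × 0.5772^(2/3) × 0.0092^(1/2) = 6.911 m³/s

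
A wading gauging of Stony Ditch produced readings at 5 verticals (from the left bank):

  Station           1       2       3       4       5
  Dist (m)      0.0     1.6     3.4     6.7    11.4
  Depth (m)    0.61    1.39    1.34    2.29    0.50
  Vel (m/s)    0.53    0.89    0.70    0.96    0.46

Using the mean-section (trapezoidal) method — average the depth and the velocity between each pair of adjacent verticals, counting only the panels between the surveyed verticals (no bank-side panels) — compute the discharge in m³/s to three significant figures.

Panel 1-2: Δb = 1.6 m, d̄ = (0.61+1.39)/2 = 1, v̄ = (0.53+0.89)/2 = 0.71 → q = 1.6×1×0.71 = 1.136 m³/s
Panel 2-3: Δb = 1.8 m, d̄ = (1.39+1.34)/2 = 1.365, v̄ = (0.89+0.70)/2 = 0.795 → q = 1.8×1.365×0.795 = 1.953 m³/s
Panel 3-4: Δb = 3.3 m, d̄ = (1.34+2.29)/2 = 1.815, v̄ = (0.70+0.96)/2 = 0.83 → q = 3.3×1.815×0.83 = 4.971 m³/s
Panel 4-5: Δb = 4.7 m, d̄ = (2.29+0.50)/2 = 1.395, v̄ = (0.96+0.46)/2 = 0.71 → q = 4.7×1.395×0.71 = 4.655 m³/s
Q = Σ q = 12.72 m³/s

12.7 m³/s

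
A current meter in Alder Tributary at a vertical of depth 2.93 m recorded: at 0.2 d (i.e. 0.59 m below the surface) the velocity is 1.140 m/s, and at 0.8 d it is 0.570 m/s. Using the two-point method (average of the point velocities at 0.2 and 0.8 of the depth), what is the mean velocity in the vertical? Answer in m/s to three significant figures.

0.855 m/s

v̄ = (1.140 + 0.570) / 2 = 0.8550 m/s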